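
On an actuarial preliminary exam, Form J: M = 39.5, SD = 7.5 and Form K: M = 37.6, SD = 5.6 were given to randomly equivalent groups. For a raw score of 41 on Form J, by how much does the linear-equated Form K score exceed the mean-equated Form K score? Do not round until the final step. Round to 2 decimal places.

-0.38

Mean-equated: 41 + (37.6 − 39.5) = 39.10
Linear-equated: (5.6/7.5)(41 − 39.5) + 37.6 = 38.720
Difference = 38.720 − 39.10 = -0.38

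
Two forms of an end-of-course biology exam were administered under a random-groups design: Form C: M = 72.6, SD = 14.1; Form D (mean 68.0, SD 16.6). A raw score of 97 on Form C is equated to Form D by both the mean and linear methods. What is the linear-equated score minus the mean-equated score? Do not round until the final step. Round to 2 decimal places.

Mean-equated: 97 + (68.0 − 72.6) = 92.40
Linear-equated: (16.6/14.1)(97 − 72.6) + 68.0 = 96.726
Difference = 96.726 − 92.40 = 4.33

4.33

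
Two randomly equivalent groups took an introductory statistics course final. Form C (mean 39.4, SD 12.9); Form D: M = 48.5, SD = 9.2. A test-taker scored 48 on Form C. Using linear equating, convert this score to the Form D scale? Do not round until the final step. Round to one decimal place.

Linear equating: y = (SD_Y/SD_X)(x − M_X) + M_Y
y = (9.2/12.9)(48 − 39.4) + 48.5
y = 0.713178 × 8.6 + 48.5 = 6.1333 + 48.5 = 54.6

54.6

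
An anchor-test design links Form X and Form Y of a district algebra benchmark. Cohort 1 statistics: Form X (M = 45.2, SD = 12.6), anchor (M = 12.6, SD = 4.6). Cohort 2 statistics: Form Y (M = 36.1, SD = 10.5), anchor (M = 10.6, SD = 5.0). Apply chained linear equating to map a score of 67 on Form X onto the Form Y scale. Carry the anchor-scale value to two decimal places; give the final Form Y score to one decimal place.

Form X → anchor (Cohort 1): v = (4.6/12.6)(67 − 45.2) + 12.6 = 20.56
anchor → Form Y (Cohort 2): y = (10.5/5.0)(20.56 − 10.6) + 36.1 = 57.0

57.0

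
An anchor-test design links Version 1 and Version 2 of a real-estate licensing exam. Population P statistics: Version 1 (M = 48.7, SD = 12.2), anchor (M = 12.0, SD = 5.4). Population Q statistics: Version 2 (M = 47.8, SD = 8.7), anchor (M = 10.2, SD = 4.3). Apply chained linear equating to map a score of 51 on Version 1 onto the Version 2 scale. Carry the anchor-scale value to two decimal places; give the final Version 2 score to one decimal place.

53.5

Version 1 → anchor (Population P): v = (5.4/12.2)(51 − 48.7) + 12.0 = 13.02
anchor → Version 2 (Population Q): y = (8.7/4.3)(13.02 − 10.2) + 47.8 = 53.5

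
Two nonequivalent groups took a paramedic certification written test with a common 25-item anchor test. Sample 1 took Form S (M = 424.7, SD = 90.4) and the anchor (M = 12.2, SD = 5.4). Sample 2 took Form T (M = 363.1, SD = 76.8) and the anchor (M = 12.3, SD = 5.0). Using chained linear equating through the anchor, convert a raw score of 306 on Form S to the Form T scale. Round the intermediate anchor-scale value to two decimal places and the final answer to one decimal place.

252.7

Form S → anchor (Sample 1): v = (5.4/90.4)(306 − 424.7) + 12.2 = 5.11
anchor → Form T (Sample 2): y = (76.8/5.0)(5.11 − 12.3) + 363.1 = 252.7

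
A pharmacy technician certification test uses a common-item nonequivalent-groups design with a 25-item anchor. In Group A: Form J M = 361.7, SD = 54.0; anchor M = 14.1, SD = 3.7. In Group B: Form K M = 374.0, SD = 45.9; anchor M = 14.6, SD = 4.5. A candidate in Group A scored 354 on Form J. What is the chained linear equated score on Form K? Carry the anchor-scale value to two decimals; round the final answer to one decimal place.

363.5

Form J → anchor (Group A): v = (3.7/54.0)(354 − 361.7) + 14.1 = 13.57
anchor → Form K (Group B): y = (45.9/4.5)(13.57 − 14.6) + 374.0 = 363.5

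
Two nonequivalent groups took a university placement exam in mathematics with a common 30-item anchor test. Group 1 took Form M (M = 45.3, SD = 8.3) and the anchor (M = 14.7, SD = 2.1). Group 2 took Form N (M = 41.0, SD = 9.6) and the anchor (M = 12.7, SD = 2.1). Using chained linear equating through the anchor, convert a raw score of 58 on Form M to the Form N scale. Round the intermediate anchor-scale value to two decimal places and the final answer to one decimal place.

Form M → anchor (Group 1): v = (2.1/8.3)(58 − 45.3) + 14.7 = 17.91
anchor → Form N (Group 2): y = (9.6/2.1)(17.91 − 12.7) + 41.0 = 64.8

64.8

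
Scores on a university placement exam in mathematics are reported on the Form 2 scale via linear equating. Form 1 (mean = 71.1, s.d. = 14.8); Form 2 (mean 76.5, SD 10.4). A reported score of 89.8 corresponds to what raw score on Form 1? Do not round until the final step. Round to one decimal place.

Invert y = (SD_Y/SD_X)(x − M_X) + M_Y:
x = (SD_X/SD_Y)(y − M_Y) + M_X = (14.8/10.4)(89.8 − 76.5) + 71.1
x = 1.423077 × 13.300 + 71.1 = 90.0

90.0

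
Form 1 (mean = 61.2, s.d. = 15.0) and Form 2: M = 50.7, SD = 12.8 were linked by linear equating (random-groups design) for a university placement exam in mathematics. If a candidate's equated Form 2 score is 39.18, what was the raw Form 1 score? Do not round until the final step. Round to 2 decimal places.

Invert y = (SD_Y/SD_X)(x − M_X) + M_Y:
x = (SD_X/SD_Y)(y − M_Y) + M_X = (15.0/12.8)(39.18 − 50.7) + 61.2
x = 1.171875 × -11.520 + 61.2 = 47.70

47.70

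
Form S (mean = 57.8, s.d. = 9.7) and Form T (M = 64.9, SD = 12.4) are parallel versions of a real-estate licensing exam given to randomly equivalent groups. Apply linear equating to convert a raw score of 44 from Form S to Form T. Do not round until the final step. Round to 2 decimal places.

Linear equating: y = (SD_Y/SD_X)(x − M_X) + M_Y
y = (12.4/9.7)(44 − 57.8) + 64.9
y = 1.278351 × -13.8 + 64.9 = -17.6412 + 64.9 = 47.26

47.26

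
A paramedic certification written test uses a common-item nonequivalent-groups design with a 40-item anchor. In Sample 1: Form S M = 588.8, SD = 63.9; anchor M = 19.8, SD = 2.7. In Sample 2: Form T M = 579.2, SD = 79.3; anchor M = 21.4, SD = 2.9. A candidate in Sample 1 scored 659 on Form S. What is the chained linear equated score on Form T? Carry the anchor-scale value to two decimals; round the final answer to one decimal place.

616.7

Form S → anchor (Sample 1): v = (2.7/63.9)(659 − 588.8) + 19.8 = 22.77
anchor → Form T (Sample 2): y = (79.3/2.9)(22.77 − 21.4) + 579.2 = 616.7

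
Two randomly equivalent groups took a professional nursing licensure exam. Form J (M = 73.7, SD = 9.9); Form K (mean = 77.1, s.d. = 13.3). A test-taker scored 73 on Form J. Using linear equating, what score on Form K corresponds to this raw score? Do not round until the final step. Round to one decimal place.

Linear equating: y = (SD_Y/SD_X)(x − M_X) + M_Y
y = (13.3/9.9)(73 − 73.7) + 77.1
y = 1.343434 × -0.7 + 77.1 = -0.9404 + 77.1 = 76.2

76.2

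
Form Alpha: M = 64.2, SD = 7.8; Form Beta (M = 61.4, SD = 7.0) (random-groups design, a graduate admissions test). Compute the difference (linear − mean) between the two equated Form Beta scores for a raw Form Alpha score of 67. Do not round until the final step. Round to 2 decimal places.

-0.29

Mean-equated: 67 + (61.4 − 64.2) = 64.20
Linear-equated: (7.0/7.8)(67 − 64.2) + 61.4 = 63.913
Difference = 63.913 − 64.20 = -0.29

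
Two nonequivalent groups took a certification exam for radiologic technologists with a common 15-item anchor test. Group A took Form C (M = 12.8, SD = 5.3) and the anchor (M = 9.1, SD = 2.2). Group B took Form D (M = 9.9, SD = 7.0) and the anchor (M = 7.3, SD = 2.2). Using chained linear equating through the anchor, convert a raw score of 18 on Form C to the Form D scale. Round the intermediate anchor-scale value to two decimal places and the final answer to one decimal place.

Form C → anchor (Group A): v = (2.2/5.3)(18 − 12.8) + 9.1 = 11.26
anchor → Form D (Group B): y = (7.0/2.2)(11.26 − 7.3) + 9.9 = 22.5

22.5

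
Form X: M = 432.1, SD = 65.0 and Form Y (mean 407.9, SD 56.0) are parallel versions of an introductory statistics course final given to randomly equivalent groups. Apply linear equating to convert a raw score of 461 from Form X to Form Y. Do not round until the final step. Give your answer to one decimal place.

Linear equating: y = (SD_Y/SD_X)(x − M_X) + M_Y
y = (56.0/65.0)(461 − 432.1) + 407.9
y = 0.861538 × 28.9 + 407.9 = 24.8985 + 407.9 = 432.8

432.8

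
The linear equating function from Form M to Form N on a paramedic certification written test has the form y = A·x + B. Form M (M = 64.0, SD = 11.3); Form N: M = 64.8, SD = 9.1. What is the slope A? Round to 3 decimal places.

0.805

A = SD_Y / SD_X = 9.1 / 11.3 = 0.805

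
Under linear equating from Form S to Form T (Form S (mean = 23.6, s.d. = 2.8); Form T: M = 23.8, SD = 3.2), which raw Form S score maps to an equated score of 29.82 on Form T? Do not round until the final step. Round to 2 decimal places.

Invert y = (SD_Y/SD_X)(x − M_X) + M_Y:
x = (SD_X/SD_Y)(y − M_Y) + M_X = (2.8/3.2)(29.82 − 23.8) + 23.6
x = 0.875000 × 6.020 + 23.6 = 28.87

28.87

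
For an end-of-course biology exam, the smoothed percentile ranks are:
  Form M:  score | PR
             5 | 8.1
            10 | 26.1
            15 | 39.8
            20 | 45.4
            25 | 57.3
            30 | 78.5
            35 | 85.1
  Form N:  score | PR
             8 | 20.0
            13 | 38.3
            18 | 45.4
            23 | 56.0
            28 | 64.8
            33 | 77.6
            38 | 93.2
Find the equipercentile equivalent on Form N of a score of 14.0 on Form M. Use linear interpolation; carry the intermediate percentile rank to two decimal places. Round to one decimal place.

PR of 14.0 on Form M: 26.1 + (14.0 − 10)/(15 − 10) × (39.8 − 26.1) = 37.06
On Form N, PR 37.06 falls between score 8 (PR 20.0) and 13 (PR 38.3).
Interpolate: 8 + (37.06 − 20.0)/(38.3 − 20.0) × (13 − 8) = 12.7

12.7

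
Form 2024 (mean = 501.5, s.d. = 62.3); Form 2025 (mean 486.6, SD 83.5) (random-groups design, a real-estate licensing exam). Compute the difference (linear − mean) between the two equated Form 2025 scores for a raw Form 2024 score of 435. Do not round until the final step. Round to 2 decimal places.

-22.63

Mean-equated: 435 + (486.6 − 501.5) = 420.10
Linear-equated: (83.5/62.3)(435 − 501.5) + 486.6 = 397.471
Difference = 397.471 − 420.10 = -22.63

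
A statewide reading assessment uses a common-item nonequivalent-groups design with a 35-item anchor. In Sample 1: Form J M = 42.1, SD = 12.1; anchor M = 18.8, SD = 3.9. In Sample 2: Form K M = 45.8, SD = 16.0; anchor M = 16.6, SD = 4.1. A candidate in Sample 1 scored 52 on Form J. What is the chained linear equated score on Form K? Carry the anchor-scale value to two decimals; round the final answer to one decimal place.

66.8

Form J → anchor (Sample 1): v = (3.9/12.1)(52 − 42.1) + 18.8 = 21.99
anchor → Form K (Sample 2): y = (16.0/4.1)(21.99 − 16.6) + 45.8 = 66.8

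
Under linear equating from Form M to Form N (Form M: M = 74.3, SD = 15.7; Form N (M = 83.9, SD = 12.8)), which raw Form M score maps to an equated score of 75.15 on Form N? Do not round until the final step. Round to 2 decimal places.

63.57

Invert y = (SD_Y/SD_X)(x − M_X) + M_Y:
x = (SD_X/SD_Y)(y − M_Y) + M_X = (15.7/12.8)(75.15 − 83.9) + 74.3
x = 1.226562 × -8.750 + 74.3 = 63.57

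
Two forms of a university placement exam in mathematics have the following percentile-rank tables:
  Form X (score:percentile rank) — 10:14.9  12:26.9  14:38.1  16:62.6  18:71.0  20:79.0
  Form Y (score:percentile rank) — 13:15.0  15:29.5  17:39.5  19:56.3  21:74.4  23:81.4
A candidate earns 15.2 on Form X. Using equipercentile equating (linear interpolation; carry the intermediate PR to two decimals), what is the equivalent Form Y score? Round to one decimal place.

18.6

PR of 15.2 on Form X: 38.1 + (15.2 − 14)/(16 − 14) × (62.6 − 38.1) = 52.80
On Form Y, PR 52.80 falls between score 17 (PR 39.5) and 19 (PR 56.3).
Interpolate: 17 + (52.80 − 39.5)/(56.3 − 39.5) × (19 − 17) = 18.6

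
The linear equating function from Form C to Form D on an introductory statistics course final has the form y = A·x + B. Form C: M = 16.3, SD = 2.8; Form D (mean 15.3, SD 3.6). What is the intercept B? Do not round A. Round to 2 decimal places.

A = SD_Y / SD_X = 3.6 / 2.8 = 1.285714
B = M_Y − A·M_X = 15.3 − 1.285714 × 16.3 = -5.66

-5.66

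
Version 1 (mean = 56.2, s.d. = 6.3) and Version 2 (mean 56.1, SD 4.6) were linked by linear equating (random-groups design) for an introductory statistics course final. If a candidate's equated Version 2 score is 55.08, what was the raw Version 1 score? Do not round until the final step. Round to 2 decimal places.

Invert y = (SD_Y/SD_X)(x − M_X) + M_Y:
x = (SD_X/SD_Y)(y − M_Y) + M_X = (6.3/4.6)(55.08 − 56.1) + 56.2
x = 1.369565 × -1.020 + 56.2 = 54.80

54.80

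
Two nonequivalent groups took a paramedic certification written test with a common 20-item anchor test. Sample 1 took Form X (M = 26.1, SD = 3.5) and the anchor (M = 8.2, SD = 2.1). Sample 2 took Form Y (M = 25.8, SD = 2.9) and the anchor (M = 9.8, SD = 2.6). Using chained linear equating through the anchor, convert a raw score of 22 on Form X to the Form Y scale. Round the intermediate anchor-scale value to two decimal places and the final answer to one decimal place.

Form X → anchor (Sample 1): v = (2.1/3.5)(22 − 26.1) + 8.2 = 5.74
anchor → Form Y (Sample 2): y = (2.9/2.6)(5.74 − 9.8) + 25.8 = 21.3

21.3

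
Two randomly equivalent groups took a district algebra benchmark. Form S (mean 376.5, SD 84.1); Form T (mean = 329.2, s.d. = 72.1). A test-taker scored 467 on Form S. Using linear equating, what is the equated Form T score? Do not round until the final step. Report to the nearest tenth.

406.8

Linear equating: y = (SD_Y/SD_X)(x − M_X) + M_Y
y = (72.1/84.1)(467 − 376.5) + 329.2
y = 0.857313 × 90.5 + 329.2 = 77.5868 + 329.2 = 406.8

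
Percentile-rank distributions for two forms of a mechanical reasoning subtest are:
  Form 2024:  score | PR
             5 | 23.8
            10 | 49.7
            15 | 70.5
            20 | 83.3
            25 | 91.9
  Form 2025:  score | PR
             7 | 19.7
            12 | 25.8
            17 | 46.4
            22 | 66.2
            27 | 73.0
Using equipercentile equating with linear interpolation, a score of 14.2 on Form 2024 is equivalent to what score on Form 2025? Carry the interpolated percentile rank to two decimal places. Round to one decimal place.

22.7

PR of 14.2 on Form 2024: 49.7 + (14.2 − 10)/(15 − 10) × (70.5 − 49.7) = 67.17
On Form 2025, PR 67.17 falls between score 22 (PR 66.2) and 27 (PR 73.0).
Interpolate: 22 + (67.17 − 66.2)/(73.0 − 66.2) × (27 − 22) = 22.7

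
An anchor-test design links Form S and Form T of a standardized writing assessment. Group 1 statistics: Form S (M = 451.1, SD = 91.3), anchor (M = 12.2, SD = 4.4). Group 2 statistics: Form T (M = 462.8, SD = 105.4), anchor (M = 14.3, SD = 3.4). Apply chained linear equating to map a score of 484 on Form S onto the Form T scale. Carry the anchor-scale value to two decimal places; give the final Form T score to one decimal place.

447.0

Form S → anchor (Group 1): v = (4.4/91.3)(484 − 451.1) + 12.2 = 13.79
anchor → Form T (Group 2): y = (105.4/3.4)(13.79 − 14.3) + 462.8 = 447.0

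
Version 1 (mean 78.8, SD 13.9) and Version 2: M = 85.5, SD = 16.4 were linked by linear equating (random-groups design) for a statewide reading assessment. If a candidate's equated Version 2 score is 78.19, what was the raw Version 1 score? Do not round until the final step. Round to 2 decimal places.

72.60

Invert y = (SD_Y/SD_X)(x − M_X) + M_Y:
x = (SD_X/SD_Y)(y − M_Y) + M_X = (13.9/16.4)(78.19 − 85.5) + 78.8
x = 0.847561 × -7.310 + 78.8 = 72.60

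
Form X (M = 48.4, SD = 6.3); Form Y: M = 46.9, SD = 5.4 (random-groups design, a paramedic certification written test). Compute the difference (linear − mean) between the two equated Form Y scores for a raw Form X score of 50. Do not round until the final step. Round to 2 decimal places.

Mean-equated: 50 + (46.9 − 48.4) = 48.50
Linear-equated: (5.4/6.3)(50 − 48.4) + 46.9 = 48.271
Difference = 48.271 − 48.50 = -0.23

-0.23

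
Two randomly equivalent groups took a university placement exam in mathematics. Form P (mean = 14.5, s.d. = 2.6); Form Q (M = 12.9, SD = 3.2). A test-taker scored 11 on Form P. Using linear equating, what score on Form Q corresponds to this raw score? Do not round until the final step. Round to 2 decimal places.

8.59

Linear equating: y = (SD_Y/SD_X)(x − M_X) + M_Y
y = (3.2/2.6)(11 − 14.5) + 12.9
y = 1.230769 × -3.5 + 12.9 = -4.3077 + 12.9 = 8.59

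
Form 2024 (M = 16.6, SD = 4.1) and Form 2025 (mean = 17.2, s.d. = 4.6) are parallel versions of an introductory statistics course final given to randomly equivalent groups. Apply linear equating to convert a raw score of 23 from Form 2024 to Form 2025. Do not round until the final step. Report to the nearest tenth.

Linear equating: y = (SD_Y/SD_X)(x − M_X) + M_Y
y = (4.6/4.1)(23 − 16.6) + 17.2
y = 1.121951 × 6.4 + 17.2 = 7.1805 + 17.2 = 24.4

24.4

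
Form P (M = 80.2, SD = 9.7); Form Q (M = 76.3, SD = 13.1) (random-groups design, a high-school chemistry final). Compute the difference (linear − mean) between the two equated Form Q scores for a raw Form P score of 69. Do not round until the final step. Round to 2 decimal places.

Mean-equated: 69 + (76.3 − 80.2) = 65.10
Linear-equated: (13.1/9.7)(69 − 80.2) + 76.3 = 61.174
Difference = 61.174 − 65.10 = -3.93

-3.93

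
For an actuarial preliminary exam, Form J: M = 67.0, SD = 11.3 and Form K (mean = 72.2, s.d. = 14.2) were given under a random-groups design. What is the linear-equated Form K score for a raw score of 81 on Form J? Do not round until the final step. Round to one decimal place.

89.8

Linear equating: y = (SD_Y/SD_X)(x − M_X) + M_Y
y = (14.2/11.3)(81 − 67.0) + 72.2
y = 1.256637 × 14.0 + 72.2 = 17.5929 + 72.2 = 89.8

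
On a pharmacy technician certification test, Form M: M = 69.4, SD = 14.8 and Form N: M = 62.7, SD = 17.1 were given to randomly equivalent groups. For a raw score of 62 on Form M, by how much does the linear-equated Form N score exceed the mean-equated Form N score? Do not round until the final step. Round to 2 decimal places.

-1.15

Mean-equated: 62 + (62.7 − 69.4) = 55.30
Linear-equated: (17.1/14.8)(62 − 69.4) + 62.7 = 54.150
Difference = 54.150 − 55.30 = -1.15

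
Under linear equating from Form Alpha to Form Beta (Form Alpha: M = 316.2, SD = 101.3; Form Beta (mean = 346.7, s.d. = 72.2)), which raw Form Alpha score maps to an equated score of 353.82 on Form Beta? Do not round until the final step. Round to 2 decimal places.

Invert y = (SD_Y/SD_X)(x − M_X) + M_Y:
x = (SD_X/SD_Y)(y − M_Y) + M_X = (101.3/72.2)(353.82 − 346.7) + 316.2
x = 1.403047 × 7.120 + 316.2 = 326.19

326.19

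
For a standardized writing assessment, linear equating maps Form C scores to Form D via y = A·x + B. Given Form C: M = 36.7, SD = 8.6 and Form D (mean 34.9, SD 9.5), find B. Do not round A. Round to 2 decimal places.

A = SD_Y / SD_X = 9.5 / 8.6 = 1.104651
B = M_Y − A·M_X = 34.9 − 1.104651 × 36.7 = -5.64

-5.64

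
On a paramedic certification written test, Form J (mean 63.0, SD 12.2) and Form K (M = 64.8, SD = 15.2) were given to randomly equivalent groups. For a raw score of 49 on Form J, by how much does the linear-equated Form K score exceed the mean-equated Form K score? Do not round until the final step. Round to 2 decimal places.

Mean-equated: 49 + (64.8 − 63.0) = 50.80
Linear-equated: (15.2/12.2)(49 − 63.0) + 64.8 = 47.357
Difference = 47.357 − 50.80 = -3.44

-3.44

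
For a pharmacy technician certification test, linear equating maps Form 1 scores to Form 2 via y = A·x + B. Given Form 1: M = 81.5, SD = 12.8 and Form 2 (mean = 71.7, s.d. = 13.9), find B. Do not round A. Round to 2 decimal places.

-16.80

A = SD_Y / SD_X = 13.9 / 12.8 = 1.085938
B = M_Y − A·M_X = 71.7 − 1.085938 × 81.5 = -16.80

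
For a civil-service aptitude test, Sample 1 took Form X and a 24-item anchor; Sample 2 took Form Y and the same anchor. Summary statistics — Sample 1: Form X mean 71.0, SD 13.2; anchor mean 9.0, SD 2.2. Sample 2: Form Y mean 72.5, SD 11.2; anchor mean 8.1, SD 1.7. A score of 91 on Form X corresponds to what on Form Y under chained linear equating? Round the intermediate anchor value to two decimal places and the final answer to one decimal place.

100.4

Form X → anchor (Sample 1): v = (2.2/13.2)(91 − 71.0) + 9.0 = 12.33
anchor → Form Y (Sample 2): y = (11.2/1.7)(12.33 − 8.1) + 72.5 = 100.4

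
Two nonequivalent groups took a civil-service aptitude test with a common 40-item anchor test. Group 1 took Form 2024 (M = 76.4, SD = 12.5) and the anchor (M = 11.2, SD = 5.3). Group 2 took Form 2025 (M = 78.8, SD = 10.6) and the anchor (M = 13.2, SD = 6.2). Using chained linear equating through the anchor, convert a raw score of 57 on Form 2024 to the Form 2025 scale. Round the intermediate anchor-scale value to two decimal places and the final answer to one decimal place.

61.3

Form 2024 → anchor (Group 1): v = (5.3/12.5)(57 − 76.4) + 11.2 = 2.97
anchor → Form 2025 (Group 2): y = (10.6/6.2)(2.97 − 13.2) + 78.8 = 61.3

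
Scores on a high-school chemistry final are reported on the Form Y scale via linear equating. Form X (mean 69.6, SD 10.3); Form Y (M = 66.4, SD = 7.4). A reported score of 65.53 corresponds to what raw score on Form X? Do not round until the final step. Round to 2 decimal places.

68.39

Invert y = (SD_Y/SD_X)(x − M_X) + M_Y:
x = (SD_X/SD_Y)(y − M_Y) + M_X = (10.3/7.4)(65.53 − 66.4) + 69.6
x = 1.391892 × -0.870 + 69.6 = 68.39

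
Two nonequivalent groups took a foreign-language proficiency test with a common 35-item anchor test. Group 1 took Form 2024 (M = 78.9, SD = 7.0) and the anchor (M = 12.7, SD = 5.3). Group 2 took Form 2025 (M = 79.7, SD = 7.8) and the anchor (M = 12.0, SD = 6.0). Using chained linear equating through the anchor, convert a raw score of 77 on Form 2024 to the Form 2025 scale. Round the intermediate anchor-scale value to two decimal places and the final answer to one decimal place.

78.7

Form 2024 → anchor (Group 1): v = (5.3/7.0)(77 − 78.9) + 12.7 = 11.26
anchor → Form 2025 (Group 2): y = (7.8/6.0)(11.26 − 12.0) + 79.7 = 78.7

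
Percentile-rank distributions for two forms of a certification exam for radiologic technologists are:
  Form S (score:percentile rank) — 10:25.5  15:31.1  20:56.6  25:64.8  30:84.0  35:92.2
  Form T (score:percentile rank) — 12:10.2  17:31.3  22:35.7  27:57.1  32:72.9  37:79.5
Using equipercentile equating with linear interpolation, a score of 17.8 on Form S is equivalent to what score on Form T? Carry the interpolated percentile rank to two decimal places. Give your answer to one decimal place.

PR of 17.8 on Form S: 31.1 + (17.8 − 15)/(20 − 15) × (56.6 − 31.1) = 45.38
On Form T, PR 45.38 falls between score 22 (PR 35.7) and 27 (PR 57.1).
Interpolate: 22 + (45.38 − 35.7)/(57.1 − 35.7) × (27 − 22) = 24.3

24.3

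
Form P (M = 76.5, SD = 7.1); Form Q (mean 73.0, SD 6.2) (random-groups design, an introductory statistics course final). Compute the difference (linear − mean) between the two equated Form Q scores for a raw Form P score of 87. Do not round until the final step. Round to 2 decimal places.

Mean-equated: 87 + (73.0 − 76.5) = 83.50
Linear-equated: (6.2/7.1)(87 − 76.5) + 73.0 = 82.169
Difference = 82.169 − 83.50 = -1.33

-1.33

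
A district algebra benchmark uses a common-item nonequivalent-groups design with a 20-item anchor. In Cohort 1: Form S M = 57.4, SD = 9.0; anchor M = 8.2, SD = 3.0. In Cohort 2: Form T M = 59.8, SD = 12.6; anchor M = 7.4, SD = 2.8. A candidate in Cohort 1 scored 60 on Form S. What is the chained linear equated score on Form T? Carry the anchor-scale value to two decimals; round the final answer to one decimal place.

Form S → anchor (Cohort 1): v = (3.0/9.0)(60 − 57.4) + 8.2 = 9.07
anchor → Form T (Cohort 2): y = (12.6/2.8)(9.07 − 7.4) + 59.8 = 67.3

67.3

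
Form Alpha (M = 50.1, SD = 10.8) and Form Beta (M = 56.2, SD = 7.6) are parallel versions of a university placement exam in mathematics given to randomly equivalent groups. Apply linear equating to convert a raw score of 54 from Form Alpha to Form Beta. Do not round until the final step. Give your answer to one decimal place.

58.9

Linear equating: y = (SD_Y/SD_X)(x − M_X) + M_Y
y = (7.6/10.8)(54 − 50.1) + 56.2
y = 0.703704 × 3.9 + 56.2 = 2.7444 + 56.2 = 58.9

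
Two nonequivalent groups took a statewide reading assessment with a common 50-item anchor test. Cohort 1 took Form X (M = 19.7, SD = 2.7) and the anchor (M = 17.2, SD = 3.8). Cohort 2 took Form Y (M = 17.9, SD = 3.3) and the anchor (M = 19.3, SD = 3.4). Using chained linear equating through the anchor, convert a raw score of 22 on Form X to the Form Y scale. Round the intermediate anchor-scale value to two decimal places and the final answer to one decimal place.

Form X → anchor (Cohort 1): v = (3.8/2.7)(22 − 19.7) + 17.2 = 20.44
anchor → Form Y (Cohort 2): y = (3.3/3.4)(20.44 − 19.3) + 17.9 = 19.0

19.0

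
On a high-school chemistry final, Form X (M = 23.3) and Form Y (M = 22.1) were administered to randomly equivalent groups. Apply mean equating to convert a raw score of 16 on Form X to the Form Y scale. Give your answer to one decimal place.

Mean equating: y = x + (M_Y − M_X) = 16 + (22.1 − 23.3) = 14.8

14.8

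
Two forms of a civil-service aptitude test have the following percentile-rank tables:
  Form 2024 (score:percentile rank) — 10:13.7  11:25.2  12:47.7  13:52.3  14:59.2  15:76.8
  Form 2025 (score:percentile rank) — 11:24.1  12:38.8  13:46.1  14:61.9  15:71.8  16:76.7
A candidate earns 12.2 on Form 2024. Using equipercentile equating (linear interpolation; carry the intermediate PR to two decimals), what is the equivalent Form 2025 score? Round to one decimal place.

PR of 12.2 on Form 2024: 47.7 + (12.2 − 12)/(13 − 12) × (52.3 − 47.7) = 48.62
On Form 2025, PR 48.62 falls between score 13 (PR 46.1) and 14 (PR 61.9).
Interpolate: 13 + (48.62 − 46.1)/(61.9 − 46.1) × (14 − 13) = 13.2

13.2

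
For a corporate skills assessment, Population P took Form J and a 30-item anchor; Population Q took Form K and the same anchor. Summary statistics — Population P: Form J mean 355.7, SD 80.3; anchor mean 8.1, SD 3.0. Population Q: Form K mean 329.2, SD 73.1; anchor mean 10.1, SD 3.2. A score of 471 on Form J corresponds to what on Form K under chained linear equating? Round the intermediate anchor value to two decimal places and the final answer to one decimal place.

Form J → anchor (Population P): v = (3.0/80.3)(471 − 355.7) + 8.1 = 12.41
anchor → Form K (Population Q): y = (73.1/3.2)(12.41 − 10.1) + 329.2 = 382.0

382.0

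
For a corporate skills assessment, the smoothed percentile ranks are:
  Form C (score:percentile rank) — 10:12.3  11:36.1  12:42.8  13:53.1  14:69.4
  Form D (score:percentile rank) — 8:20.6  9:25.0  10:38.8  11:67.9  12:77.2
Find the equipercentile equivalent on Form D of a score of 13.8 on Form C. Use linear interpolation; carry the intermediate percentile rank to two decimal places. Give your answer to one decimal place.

PR of 13.8 on Form C: 53.1 + (13.8 − 13)/(14 − 13) × (69.4 − 53.1) = 66.14
On Form D, PR 66.14 falls between score 10 (PR 38.8) and 11 (PR 67.9).
Interpolate: 10 + (66.14 − 38.8)/(67.9 − 38.8) × (11 − 10) = 10.9

10.9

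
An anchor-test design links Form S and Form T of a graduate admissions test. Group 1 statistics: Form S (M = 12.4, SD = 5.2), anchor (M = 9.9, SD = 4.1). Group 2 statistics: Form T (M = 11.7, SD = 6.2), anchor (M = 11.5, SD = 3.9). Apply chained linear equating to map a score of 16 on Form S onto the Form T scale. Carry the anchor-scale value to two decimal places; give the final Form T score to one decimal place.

13.7

Form S → anchor (Group 1): v = (4.1/5.2)(16 − 12.4) + 9.9 = 12.74
anchor → Form T (Group 2): y = (6.2/3.9)(12.74 − 11.5) + 11.7 = 13.7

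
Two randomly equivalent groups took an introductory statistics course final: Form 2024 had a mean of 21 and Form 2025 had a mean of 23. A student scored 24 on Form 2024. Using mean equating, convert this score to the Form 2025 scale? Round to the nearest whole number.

26

Mean equating: y = x + (M_Y − M_X) = 24 + (23 − 21) = 26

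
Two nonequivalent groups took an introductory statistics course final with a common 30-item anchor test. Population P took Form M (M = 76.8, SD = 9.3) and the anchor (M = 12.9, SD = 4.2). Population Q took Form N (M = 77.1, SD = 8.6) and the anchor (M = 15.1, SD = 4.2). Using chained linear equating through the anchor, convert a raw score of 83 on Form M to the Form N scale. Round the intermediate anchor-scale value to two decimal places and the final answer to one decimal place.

78.3

Form M → anchor (Population P): v = (4.2/9.3)(83 − 76.8) + 12.9 = 15.70
anchor → Form N (Population Q): y = (8.6/4.2)(15.70 − 15.1) + 77.1 = 78.3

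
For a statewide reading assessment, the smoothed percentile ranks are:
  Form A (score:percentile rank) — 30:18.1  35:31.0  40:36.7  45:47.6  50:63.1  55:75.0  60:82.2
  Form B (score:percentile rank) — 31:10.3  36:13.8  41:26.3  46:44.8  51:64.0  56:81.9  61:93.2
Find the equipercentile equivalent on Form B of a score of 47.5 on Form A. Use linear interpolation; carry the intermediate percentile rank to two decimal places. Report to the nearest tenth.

PR of 47.5 on Form A: 47.6 + (47.5 − 45)/(50 − 45) × (63.1 − 47.6) = 55.35
On Form B, PR 55.35 falls between score 46 (PR 44.8) and 51 (PR 64.0).
Interpolate: 46 + (55.35 − 44.8)/(64.0 − 44.8) × (51 − 46) = 48.7

48.7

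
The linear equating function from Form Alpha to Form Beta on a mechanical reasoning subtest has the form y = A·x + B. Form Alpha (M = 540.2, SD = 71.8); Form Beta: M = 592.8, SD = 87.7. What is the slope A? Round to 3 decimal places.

1.221

A = SD_Y / SD_X = 87.7 / 71.8 = 1.221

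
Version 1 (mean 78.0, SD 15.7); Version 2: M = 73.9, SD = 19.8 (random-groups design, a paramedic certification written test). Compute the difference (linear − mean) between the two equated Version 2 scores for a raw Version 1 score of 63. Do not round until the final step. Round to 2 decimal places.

Mean-equated: 63 + (73.9 − 78.0) = 58.90
Linear-equated: (19.8/15.7)(63 − 78.0) + 73.9 = 54.983
Difference = 54.983 − 58.90 = -3.92

-3.92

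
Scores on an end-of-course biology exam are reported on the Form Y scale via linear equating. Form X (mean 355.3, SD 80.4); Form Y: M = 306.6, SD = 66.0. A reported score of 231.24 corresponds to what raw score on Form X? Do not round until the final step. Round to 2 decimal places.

Invert y = (SD_Y/SD_X)(x − M_X) + M_Y:
x = (SD_X/SD_Y)(y − M_Y) + M_X = (80.4/66.0)(231.24 − 306.6) + 355.3
x = 1.218182 × -75.360 + 355.3 = 263.50

263.50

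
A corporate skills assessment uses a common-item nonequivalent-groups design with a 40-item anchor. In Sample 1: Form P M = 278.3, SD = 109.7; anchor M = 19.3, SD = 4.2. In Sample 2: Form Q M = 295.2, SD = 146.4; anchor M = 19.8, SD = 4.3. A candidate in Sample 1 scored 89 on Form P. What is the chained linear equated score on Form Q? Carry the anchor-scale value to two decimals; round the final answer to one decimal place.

Form P → anchor (Sample 1): v = (4.2/109.7)(89 − 278.3) + 19.3 = 12.05
anchor → Form Q (Sample 2): y = (146.4/4.3)(12.05 − 19.8) + 295.2 = 31.3

31.3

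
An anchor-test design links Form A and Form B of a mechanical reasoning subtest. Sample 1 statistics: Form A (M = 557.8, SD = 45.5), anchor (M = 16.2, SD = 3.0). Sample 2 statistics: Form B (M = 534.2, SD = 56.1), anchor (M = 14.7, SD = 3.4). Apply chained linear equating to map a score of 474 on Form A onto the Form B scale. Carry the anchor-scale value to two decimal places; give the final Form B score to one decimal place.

Form A → anchor (Sample 1): v = (3.0/45.5)(474 − 557.8) + 16.2 = 10.67
anchor → Form B (Sample 2): y = (56.1/3.4)(10.67 − 14.7) + 534.2 = 467.7

467.7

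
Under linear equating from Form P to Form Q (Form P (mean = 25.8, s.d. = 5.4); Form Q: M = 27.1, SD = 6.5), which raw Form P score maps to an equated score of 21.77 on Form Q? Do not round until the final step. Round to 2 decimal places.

21.37

Invert y = (SD_Y/SD_X)(x − M_X) + M_Y:
x = (SD_X/SD_Y)(y − M_Y) + M_X = (5.4/6.5)(21.77 − 27.1) + 25.8
x = 0.830769 × -5.330 + 25.8 = 21.37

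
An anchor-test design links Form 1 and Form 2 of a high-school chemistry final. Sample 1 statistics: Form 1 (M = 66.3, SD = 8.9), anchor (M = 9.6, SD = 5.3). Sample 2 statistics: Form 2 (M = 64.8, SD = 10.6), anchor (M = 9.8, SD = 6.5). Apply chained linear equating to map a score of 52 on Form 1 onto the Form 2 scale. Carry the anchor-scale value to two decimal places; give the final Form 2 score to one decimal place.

50.6

Form 1 → anchor (Sample 1): v = (5.3/8.9)(52 − 66.3) + 9.6 = 1.08
anchor → Form 2 (Sample 2): y = (10.6/6.5)(1.08 − 9.8) + 64.8 = 50.6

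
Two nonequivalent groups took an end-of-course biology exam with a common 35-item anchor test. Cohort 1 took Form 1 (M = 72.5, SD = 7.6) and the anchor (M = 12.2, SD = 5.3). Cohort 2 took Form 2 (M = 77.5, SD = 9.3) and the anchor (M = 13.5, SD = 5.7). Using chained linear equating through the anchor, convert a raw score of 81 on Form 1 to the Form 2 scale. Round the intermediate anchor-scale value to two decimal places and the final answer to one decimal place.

Form 1 → anchor (Cohort 1): v = (5.3/7.6)(81 − 72.5) + 12.2 = 18.13
anchor → Form 2 (Cohort 2): y = (9.3/5.7)(18.13 − 13.5) + 77.5 = 85.1

85.1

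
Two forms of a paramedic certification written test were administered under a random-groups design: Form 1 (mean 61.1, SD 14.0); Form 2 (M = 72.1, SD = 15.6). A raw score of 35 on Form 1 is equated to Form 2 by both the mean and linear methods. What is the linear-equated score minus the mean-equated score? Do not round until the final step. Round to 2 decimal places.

Mean-equated: 35 + (72.1 − 61.1) = 46.00
Linear-equated: (15.6/14.0)(35 − 61.1) + 72.1 = 43.017
Difference = 43.017 − 46.00 = -2.98

-2.98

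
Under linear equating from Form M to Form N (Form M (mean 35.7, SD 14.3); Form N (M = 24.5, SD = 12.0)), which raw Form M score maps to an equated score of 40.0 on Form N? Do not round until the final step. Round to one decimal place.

Invert y = (SD_Y/SD_X)(x − M_X) + M_Y:
x = (SD_X/SD_Y)(y − M_Y) + M_X = (14.3/12.0)(40.0 − 24.5) + 35.7
x = 1.191667 × 15.500 + 35.7 = 54.2

54.2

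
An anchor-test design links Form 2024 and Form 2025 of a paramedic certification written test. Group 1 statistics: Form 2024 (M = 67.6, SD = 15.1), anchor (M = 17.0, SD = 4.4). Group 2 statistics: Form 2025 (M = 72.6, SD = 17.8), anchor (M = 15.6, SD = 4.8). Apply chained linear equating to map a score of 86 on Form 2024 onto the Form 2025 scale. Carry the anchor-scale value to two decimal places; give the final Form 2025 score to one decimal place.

Form 2024 → anchor (Group 1): v = (4.4/15.1)(86 − 67.6) + 17.0 = 22.36
anchor → Form 2025 (Group 2): y = (17.8/4.8)(22.36 − 15.6) + 72.6 = 97.7

97.7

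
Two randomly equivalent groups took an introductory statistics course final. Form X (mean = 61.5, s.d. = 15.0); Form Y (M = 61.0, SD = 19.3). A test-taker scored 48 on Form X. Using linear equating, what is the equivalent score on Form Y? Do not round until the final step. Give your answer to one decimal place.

Linear equating: y = (SD_Y/SD_X)(x − M_X) + M_Y
y = (19.3/15.0)(48 − 61.5) + 61.0
y = 1.286667 × -13.5 + 61.0 = -17.3700 + 61.0 = 43.6

43.6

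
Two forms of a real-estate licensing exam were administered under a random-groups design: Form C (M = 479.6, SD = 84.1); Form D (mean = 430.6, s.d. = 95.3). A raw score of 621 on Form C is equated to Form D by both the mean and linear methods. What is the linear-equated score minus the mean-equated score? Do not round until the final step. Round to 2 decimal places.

18.83

Mean-equated: 621 + (430.6 − 479.6) = 572.00
Linear-equated: (95.3/84.1)(621 − 479.6) + 430.6 = 590.831
Difference = 590.831 − 572.00 = 18.83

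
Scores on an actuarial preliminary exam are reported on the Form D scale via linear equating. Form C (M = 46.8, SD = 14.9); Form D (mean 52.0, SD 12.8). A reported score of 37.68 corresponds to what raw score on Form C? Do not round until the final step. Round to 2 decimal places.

Invert y = (SD_Y/SD_X)(x − M_X) + M_Y:
x = (SD_X/SD_Y)(y − M_Y) + M_X = (14.9/12.8)(37.68 − 52.0) + 46.8
x = 1.164062 × -14.320 + 46.8 = 30.13

30.13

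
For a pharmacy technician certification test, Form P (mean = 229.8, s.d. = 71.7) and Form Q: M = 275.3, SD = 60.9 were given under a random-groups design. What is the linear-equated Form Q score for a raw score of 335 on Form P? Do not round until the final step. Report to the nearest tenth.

364.7

Linear equating: y = (SD_Y/SD_X)(x − M_X) + M_Y
y = (60.9/71.7)(335 − 229.8) + 275.3
y = 0.849372 × 105.2 + 275.3 = 89.3540 + 275.3 = 364.7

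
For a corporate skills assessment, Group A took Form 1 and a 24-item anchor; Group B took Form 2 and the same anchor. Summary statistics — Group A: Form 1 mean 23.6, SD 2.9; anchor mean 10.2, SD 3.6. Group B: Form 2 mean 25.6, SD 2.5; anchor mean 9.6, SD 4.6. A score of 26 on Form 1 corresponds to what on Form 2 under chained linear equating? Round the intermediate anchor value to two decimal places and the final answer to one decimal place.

Form 1 → anchor (Group A): v = (3.6/2.9)(26 − 23.6) + 10.2 = 13.18
anchor → Form 2 (Group B): y = (2.5/4.6)(13.18 − 9.6) + 25.6 = 27.5

27.5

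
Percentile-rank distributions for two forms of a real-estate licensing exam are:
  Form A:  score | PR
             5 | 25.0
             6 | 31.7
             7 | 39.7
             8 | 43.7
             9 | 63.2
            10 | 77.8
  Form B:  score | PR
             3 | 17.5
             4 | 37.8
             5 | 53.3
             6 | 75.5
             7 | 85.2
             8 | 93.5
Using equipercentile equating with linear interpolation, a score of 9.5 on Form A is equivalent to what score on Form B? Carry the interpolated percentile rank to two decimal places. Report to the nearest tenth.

5.8

PR of 9.5 on Form A: 63.2 + (9.5 − 9)/(10 − 9) × (77.8 − 63.2) = 70.50
On Form B, PR 70.50 falls between score 5 (PR 53.3) and 6 (PR 75.5).
Interpolate: 5 + (70.50 − 53.3)/(75.5 − 53.3) × (6 − 5) = 5.8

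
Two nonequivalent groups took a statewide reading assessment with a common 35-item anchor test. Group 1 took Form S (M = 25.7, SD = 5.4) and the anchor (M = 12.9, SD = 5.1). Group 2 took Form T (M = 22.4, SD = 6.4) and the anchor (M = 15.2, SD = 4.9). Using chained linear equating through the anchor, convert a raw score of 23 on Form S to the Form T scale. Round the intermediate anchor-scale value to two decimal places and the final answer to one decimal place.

16.1

Form S → anchor (Group 1): v = (5.1/5.4)(23 − 25.7) + 12.9 = 10.35
anchor → Form T (Group 2): y = (6.4/4.9)(10.35 − 15.2) + 22.4 = 16.1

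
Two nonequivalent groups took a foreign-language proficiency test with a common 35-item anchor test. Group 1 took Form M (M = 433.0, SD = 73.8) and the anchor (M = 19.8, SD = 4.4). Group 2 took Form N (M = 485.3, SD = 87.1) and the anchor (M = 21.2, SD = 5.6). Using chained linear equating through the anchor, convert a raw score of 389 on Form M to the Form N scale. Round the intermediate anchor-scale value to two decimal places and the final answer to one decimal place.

422.8

Form M → anchor (Group 1): v = (4.4/73.8)(389 − 433.0) + 19.8 = 17.18
anchor → Form N (Group 2): y = (87.1/5.6)(17.18 − 21.2) + 485.3 = 422.8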